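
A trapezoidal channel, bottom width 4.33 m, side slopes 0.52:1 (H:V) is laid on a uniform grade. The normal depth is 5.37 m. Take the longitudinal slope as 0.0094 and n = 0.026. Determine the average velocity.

With bottom width b = 4.33 m and side slope z = 0.52: A = (b + zy)y = (4.33 + 0.52×5.37)×5.37 = 38.25 m²; P = b + 2y√(1+z²) = 4.33 + 2×5.37×1.127 = 16.44 m.
Hydraulic radius R = A/P = 38.25/16.44 = 2.327 m.
From Manning's equation, V = (1/n) R^(2/3) S^(1/2) = (1/0.026) × 2.327^(2/3) × 0.0094^(1/2) = 6.55 m/s.

V = 6.55 m/s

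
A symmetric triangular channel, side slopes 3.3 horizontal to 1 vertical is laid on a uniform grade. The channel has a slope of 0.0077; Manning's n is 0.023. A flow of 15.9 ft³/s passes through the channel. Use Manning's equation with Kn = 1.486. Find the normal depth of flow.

y_n = 1.13 ft

Manning's equation rearranged: A R^(2/3) = nQ / (1.486·√S) = 0.023 × 15.9 / (1.486 × √0.0077) = 2.805.
At y = 1.27 ft: A R^(2/3) = 3.819 — high.
At y = 0.793 ft: A R^(2/3) = 1.088 — low.
At y = 1.13 ft: A R^(2/3) = 2.797 — ≈ 2.805.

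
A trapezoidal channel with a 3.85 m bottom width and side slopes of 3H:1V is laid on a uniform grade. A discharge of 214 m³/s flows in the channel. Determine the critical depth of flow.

y_c = 3.43 m

At critical depth, Q² T / (g A³) = 1, i.e. A³/T = Q²/g = 214²/9.81 = 4668.
Try y = 4.17 m: A³/T = 11000 — high.
Try y = 2.44 m: A³/T = 1095 — low.
Try y = 3.43 m: A³/T = 4670 — close enough.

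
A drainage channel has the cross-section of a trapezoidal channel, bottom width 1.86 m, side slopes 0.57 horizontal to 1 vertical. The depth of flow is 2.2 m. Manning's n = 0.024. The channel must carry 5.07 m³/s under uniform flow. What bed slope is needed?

With bottom width b = 1.86 m and side slope z = 0.57: A = (b + zy)y = (1.86 + 0.57×2.2)×2.2 = 6.851 m²; P = b + 2y√(1+z²) = 1.86 + 2×2.2×1.151 = 6.925 m.
Hydraulic radius R = A/P = 6.851/6.925 = 0.9893 m.
From Manning's equation, S = [nQ / (1 A R^(2/3))]² = [0.024 × 5.07 / (1 × 6.851 × 0.9893^(2/3))]² = 0.00032.

S = 0.00032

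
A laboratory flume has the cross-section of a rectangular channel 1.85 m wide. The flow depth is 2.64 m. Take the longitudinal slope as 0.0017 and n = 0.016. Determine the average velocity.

V = 2 m/s

Flow area A = b·y = 1.85 × 2.64 = 4.884 m². Wetted perimeter P = b + 2y = 1.85 + 2×2.64 = 7.13 m.
Hydraulic radius R = A/P = 4.884/7.13 = 0.685 m.
From Manning's equation, V = (1/n) R^(2/3) S^(1/2) = (1/0.016) × 0.685^(2/3) × 0.0017^(1/2) = 2 m/s.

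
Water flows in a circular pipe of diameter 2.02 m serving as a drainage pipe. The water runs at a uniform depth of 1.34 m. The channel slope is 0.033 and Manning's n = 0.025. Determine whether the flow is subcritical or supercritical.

supercritical

For a circular section of diameter D = 2.02 m at depth y = 1.34 m, the central angle is θ = 2 arccos(1 − 2y/D) = 3.807 rad. Then A = (D²/8)(θ − sin θ) = 2.257 m² and P = Dθ/2 = 3.845 m.
Hydraulic radius R = A/P = 2.257/3.845 = 0.5869 m.
V = (1/n) R^(2/3) √S = (1/0.025) × 0.5869^(2/3) × √0.033 = 5.094 m/s. Hydraulic depth D_h = A/T = 2.257/1.909 = 1.182 m.
Froude number Fr = V/√(g·D_h) = 5.094/√(9.81×1.182) = 1.5, which is greater than 1, so the flow is supercritical.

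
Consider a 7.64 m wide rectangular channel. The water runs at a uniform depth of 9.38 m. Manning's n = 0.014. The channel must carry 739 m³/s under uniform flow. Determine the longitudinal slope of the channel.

S = 0.0055

Flow area A = b·y = 7.64 × 9.38 = 71.66 m². Wetted perimeter P = b + 2y = 7.64 + 2×9.38 = 26.4 m.
Hydraulic radius R = A/P = 71.66/26.4 = 2.715 m.
From Manning's equation, S = [nQ / (1 A R^(2/3))]² = [0.014 × 739 / (1 × 71.66 × 2.715^(2/3))]² = 0.0055.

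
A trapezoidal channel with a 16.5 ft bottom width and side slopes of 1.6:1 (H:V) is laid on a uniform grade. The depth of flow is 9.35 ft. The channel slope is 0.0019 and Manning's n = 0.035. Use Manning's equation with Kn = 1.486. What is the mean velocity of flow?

With bottom width b = 16.5 ft and side slope z = 1.6: A = (b + zy)y = (16.5 + 1.6×9.35)×9.35 = 294.2 ft²; P = b + 2y√(1+z²) = 16.5 + 2×9.35×1.887 = 51.78 ft.
Hydraulic radius R = A/P = 294.2/51.78 = 5.68 ft.
From Manning's equation, V = (1.486/n) R^(2/3) S^(1/2) = (1.486/0.035) × 5.68^(2/3) × 0.0019^(1/2) = 5.89 ft/s.

V = 5.89 ft/s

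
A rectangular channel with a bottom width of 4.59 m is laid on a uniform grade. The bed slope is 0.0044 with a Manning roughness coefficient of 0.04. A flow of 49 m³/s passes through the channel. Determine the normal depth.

y_n = 4.8 m

Manning's equation rearranged: A R^(2/3) = nQ / (1·√S) = 0.04 × 49 / (√0.0044) = 29.55.
At y = 5.68 m: A R^(2/3) = 36.18 — high.
At y = 4.32 m: A R^(2/3) = 25.97 — low.
At y = 4.8 m: A R^(2/3) = 29.54 — matches.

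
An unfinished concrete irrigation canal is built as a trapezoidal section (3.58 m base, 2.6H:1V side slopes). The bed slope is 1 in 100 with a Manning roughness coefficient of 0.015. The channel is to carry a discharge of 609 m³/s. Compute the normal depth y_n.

Manning's equation rearranged: A R^(2/3) = nQ / (1·√S) = 0.015 × 609 / (√0.01) = 91.35.
Try y = 3.44 m: A R^(2/3) = 65.95 — too small.
Try y = 3.96 m: A R^(2/3) = 91.33 — ≈ 91.35.

y_n = 3.96 m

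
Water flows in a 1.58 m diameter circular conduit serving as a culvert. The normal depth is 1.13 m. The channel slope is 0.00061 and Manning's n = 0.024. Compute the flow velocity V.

V = 0.623 m/s

For a circular section of diameter D = 1.58 m at depth y = 1.13 m, the central angle is θ = 2 arccos(1 − 2y/D) = 4.031 rad. Then A = (D²/8)(θ − sin θ) = 1.5 m² and P = Dθ/2 = 3.185 m.
Hydraulic radius R = A/P = 1.5/3.185 = 0.4711 m.
From Manning's equation, V = (1/n) R^(2/3) S^(1/2) = (1/0.024) × 0.4711^(2/3) × 0.00061^(1/2) = 0.623 m/s.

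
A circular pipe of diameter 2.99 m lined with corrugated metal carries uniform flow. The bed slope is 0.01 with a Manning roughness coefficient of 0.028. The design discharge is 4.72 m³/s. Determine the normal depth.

Manning's equation rearranged: A R^(2/3) = nQ / (1·√S) = 0.028 × 4.72 / (√0.01) = 1.322.
At y = 1.19 m: A R^(2/3) = 1.931 — over.
At y = 0.819 m: A R^(2/3) = 0.9486 — short.
At y = 0.972 m: A R^(2/3) = 1.322 — ≈ 1.322.

y_n = 0.972 m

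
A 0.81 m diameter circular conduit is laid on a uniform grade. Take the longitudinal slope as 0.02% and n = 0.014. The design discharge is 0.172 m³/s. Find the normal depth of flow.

Manning's equation rearranged: A R^(2/3) = nQ / (1·√S) = 0.014 × 0.172 / (√0.0002) = 0.1703.
Trying y = 0.753 m: A R^(2/3) = 0.191 — high.
Trying y = 0.535 m: A R^(2/3) = 0.1375 — low.
Trying y = 0.635 m: A R^(2/3) = 0.1702 — ≈ 0.1703.

y_n = 0.635 m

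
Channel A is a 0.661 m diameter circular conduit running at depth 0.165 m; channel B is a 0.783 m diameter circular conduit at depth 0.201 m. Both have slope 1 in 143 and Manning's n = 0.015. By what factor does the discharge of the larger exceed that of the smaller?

1.66

Channel A: For a circular section of diameter D = 0.661 m at depth y = 0.165 m, the central angle is θ = 2 arccos(1 − 2y/D) = 2.093 rad. Then A = (D²/8)(θ − sin θ) = 0.06694 m² and P = Dθ/2 = 0.6916 m. Hydraulic radius R = A/P = 0.06694/0.6916 = 0.09679 m. Q_A = (1/0.015)·0.06694·0.09679^(2/3)·√0.006993 = 0.07868 m³/s.
Channel B: For a circular section of diameter D = 0.783 m at depth y = 0.201 m, the central angle is θ = 2 arccos(1 − 2y/D) = 2.125 rad. Then A = (D²/8)(θ − sin θ) = 0.09771 m² and P = Dθ/2 = 0.832 m. Hydraulic radius R = A/P = 0.09771/0.832 = 0.1174 m. Q_B = (1/0.015)·0.09771·0.1174^(2/3)·√0.006993 = 0.1306 m³/s.
The larger discharge is 0.1306 m³/s and the smaller is 0.07868 m³/s; the ratio is 1.66.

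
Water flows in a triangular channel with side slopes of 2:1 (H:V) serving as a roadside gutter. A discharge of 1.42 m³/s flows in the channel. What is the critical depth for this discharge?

At critical depth, Q² T / (g A³) = 1, i.e. A³/T = Q²/g = 1.42²/9.81 = 0.2055.
Try y = 0.491 m: A³/T = 0.05707 — too small.
Try y = 0.774 m: A³/T = 0.5556 — too large.
Try y = 0.634 m: A³/T = 0.2049 — ≈ 0.2055.

y_c = 0.634 m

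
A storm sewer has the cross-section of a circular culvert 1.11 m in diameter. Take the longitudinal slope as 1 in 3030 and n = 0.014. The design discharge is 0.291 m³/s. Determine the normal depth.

y_n = 0.584 m

Manning's equation rearranged: A R^(2/3) = nQ / (1·√S) = 0.014 × 0.291 / (√0.00033) = 0.2243.
At y = 0.675 m: A R^(2/3) = 0.2823 — high.
At y = 0.459 m: A R^(2/3) = 0.1474 — low.
At y = 0.584 m: A R^(2/3) = 0.2242 — ≈ 0.2243.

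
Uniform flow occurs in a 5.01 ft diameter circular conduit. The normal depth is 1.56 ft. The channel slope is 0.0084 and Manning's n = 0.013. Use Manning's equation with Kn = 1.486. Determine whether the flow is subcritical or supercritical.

For a circular section of diameter D = 5.01 ft at depth y = 1.56 ft, the central angle is θ = 2 arccos(1 − 2y/D) = 2.368 rad. Then A = (D²/8)(θ − sin θ) = 5.237 ft² and P = Dθ/2 = 5.932 ft.
Hydraulic radius R = A/P = 5.237/5.932 = 0.8829 ft.
V = (1.486/n) R^(2/3) √S = (1.486/0.013) × 0.8829^(2/3) × √0.0084 = 9.642 ft/s. Hydraulic depth D_h = A/T = 5.237/4.64 = 1.129 ft.
Froude number Fr = V/√(g·D_h) = 9.642/√(32.2×1.129) = 1.6, which is greater than 1, so the flow is supercritical.

supercritical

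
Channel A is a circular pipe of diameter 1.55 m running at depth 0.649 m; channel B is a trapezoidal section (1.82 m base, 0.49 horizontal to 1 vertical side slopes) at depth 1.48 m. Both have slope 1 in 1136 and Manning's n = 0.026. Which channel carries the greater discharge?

Channel A: For a circular section of diameter D = 1.55 m at depth y = 0.649 m, the central angle is θ = 2 arccos(1 − 2y/D) = 2.815 rad. Then A = (D²/8)(θ − sin θ) = 0.749 m² and P = Dθ/2 = 2.182 m. Hydraulic radius R = A/P = 0.749/2.182 = 0.3433 m. Q_A = (1/0.026)·0.749·0.3433^(2/3)·√0.0008803 = 0.4191 m³/s.
Channel B: With bottom width b = 1.82 m and side slope z = 0.49: A = (b + zy)y = (1.82 + 0.49×1.48)×1.48 = 3.767 m²; P = b + 2y√(1+z²) = 1.82 + 2×1.48×1.114 = 5.116 m. Hydraulic radius R = A/P = 3.767/5.116 = 0.7363 m. Q_B = (1/0.026)·3.767·0.7363^(2/3)·√0.0008803 = 3.505 m³/s.
Q_A = 0.4191 m³/s vs Q_B = 3.505 m³/s, so channel B carries more.

channel B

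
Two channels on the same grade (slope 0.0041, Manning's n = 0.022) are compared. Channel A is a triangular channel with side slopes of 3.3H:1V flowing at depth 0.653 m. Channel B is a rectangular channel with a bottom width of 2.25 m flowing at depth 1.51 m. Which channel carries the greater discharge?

channel B

Channel A: For a triangular section with side slope z = 3.3: A = zy² = 3.3×0.653² = 1.407 m²; P = 2y√(1+z²) = 2×0.653×3.448 = 4.503 m. Hydraulic radius R = A/P = 1.407/4.503 = 0.3125 m. Q_A = (1/0.022)·1.407·0.3125^(2/3)·√0.0041 = 1.886 m³/s.
Channel B: Flow area A = b·y = 2.25 × 1.51 = 3.397 m². Wetted perimeter P = b + 2y = 2.25 + 2×1.51 = 5.27 m. Hydraulic radius R = A/P = 3.397/5.27 = 0.6447 m. Q_B = (1/0.022)·3.397·0.6447^(2/3)·√0.0041 = 7.38 m³/s.
Q_A = 1.886 m³/s vs Q_B = 7.38 m³/s, so channel B carries more.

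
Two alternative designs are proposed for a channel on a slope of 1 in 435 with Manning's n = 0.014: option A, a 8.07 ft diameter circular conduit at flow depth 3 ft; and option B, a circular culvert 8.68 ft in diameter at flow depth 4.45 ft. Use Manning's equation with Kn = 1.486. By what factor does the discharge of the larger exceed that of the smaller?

Channel A: For a circular section of diameter D = 8.07 ft at depth y = 3 ft, the central angle is θ = 2 arccos(1 − 2y/D) = 2.623 rad. Then A = (D²/8)(θ − sin θ) = 17.31 ft² and P = Dθ/2 = 10.58 ft. Hydraulic radius R = A/P = 17.31/10.58 = 1.636 ft. Q_A = (1.486/0.014)·17.31·1.636^(2/3)·√0.002299 = 122.3 ft³/s.
Channel B: For a circular section of diameter D = 8.68 ft at depth y = 4.45 ft, the central angle is θ = 2 arccos(1 − 2y/D) = 3.192 rad. Then A = (D²/8)(θ − sin θ) = 30.54 ft² and P = Dθ/2 = 13.85 ft. Hydraulic radius R = A/P = 30.54/13.85 = 2.204 ft. Q_B = (1.486/0.014)·30.54·2.204^(2/3)·√0.002299 = 263.3 ft³/s.
The larger discharge is 263.3 ft³/s and the smaller is 122.3 ft³/s; the ratio is 2.15.

2.15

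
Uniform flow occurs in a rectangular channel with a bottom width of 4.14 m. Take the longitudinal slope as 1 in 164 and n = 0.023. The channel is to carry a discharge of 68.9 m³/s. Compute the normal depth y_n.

y_n = 3.99 m

Manning's equation rearranged: A R^(2/3) = nQ / (1·√S) = 0.023 × 68.9 / (√0.006098) = 20.29.
Try y = 4.95 m: A R^(2/3) = 26.37 — too large.
Try y = 2.72 m: A R^(2/3) = 12.54 — too small.
Try y = 3.99 m: A R^(2/3) = 20.31 — ≈ 20.29.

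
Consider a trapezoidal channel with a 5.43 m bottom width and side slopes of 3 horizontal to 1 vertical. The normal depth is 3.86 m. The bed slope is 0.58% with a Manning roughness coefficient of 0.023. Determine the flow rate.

With bottom width b = 5.43 m and side slope z = 3: A = (b + zy)y = (5.43 + 3×3.86)×3.86 = 65.66 m²; P = b + 2y√(1+z²) = 5.43 + 2×3.86×3.162 = 29.84 m.
Hydraulic radius R = A/P = 65.66/29.84 = 2.2 m.
Manning's equation: Q = (1/n) A R^(2/3) S^(1/2) = (1/0.023) × 65.66 × 2.2^(2/3) × 0.0058^(1/2) = 368 m³/s.

Q = 368 m³/s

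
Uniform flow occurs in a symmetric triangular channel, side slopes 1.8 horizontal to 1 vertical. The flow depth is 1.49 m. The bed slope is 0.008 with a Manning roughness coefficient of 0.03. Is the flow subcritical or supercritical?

subcritical

For a triangular section with side slope z = 1.8: A = zy² = 1.8×1.49² = 3.996 m²; P = 2y√(1+z²) = 2×1.49×2.059 = 6.136 m.
Hydraulic radius R = A/P = 3.996/6.136 = 0.6512 m.
V = (1/n) R^(2/3) √S = (1/0.03) × 0.6512^(2/3) × √0.008 = 2.24 m/s. Hydraulic depth D_h = A/T = 3.996/5.364 = 0.745 m.
Froude number Fr = V/√(g·D_h) = 2.24/√(9.81×0.745) = 0.829, which is less than 1, so the flow is subcritical.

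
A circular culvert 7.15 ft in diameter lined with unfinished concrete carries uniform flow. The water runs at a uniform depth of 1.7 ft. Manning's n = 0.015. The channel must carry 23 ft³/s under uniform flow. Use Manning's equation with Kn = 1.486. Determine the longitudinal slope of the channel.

S = 0.001

For a circular section of diameter D = 7.15 ft at depth y = 1.7 ft, the central angle is θ = 2 arccos(1 − 2y/D) = 2.037 rad. Then A = (D²/8)(θ − sin θ) = 7.312 ft² and P = Dθ/2 = 7.284 ft.
Hydraulic radius R = A/P = 7.312/7.284 = 1.004 ft.
From Manning's equation, S = [nQ / (1.486 A R^(2/3))]² = [0.015 × 23 / (1.486 × 7.312 × 1.004^(2/3))]² = 0.001.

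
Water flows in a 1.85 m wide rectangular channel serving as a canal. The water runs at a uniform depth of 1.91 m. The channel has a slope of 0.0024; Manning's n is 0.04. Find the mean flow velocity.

Flow area A = b·y = 1.85 × 1.91 = 3.534 m². Wetted perimeter P = b + 2y = 1.85 + 2×1.91 = 5.67 m.
Hydraulic radius R = A/P = 3.534/5.67 = 0.6232 m.
From Manning's equation, V = (1/n) R^(2/3) S^(1/2) = (1/0.04) × 0.6232^(2/3) × 0.0024^(1/2) = 0.894 m/s.

V = 0.894 m/s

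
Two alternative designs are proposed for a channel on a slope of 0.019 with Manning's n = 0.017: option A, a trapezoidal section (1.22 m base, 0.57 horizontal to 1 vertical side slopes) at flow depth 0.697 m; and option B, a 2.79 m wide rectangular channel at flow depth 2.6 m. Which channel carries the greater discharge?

Channel A: With bottom width b = 1.22 m and side slope z = 0.57: A = (b + zy)y = (1.22 + 0.57×0.697)×0.697 = 1.127 m²; P = b + 2y√(1+z²) = 1.22 + 2×0.697×1.151 = 2.825 m. Hydraulic radius R = A/P = 1.127/2.825 = 0.3991 m. Q_A = (1/0.017)·1.127·0.3991^(2/3)·√0.019 = 4.954 m³/s.
Channel B: Flow area A = b·y = 2.79 × 2.6 = 7.254 m². Wetted perimeter P = b + 2y = 2.79 + 2×2.6 = 7.99 m. Hydraulic radius R = A/P = 7.254/7.99 = 0.9079 m. Q_B = (1/0.017)·7.254·0.9079^(2/3)·√0.019 = 55.15 m³/s.
Q_A = 4.954 m³/s vs Q_B = 55.15 m³/s, so channel B carries more.

channel B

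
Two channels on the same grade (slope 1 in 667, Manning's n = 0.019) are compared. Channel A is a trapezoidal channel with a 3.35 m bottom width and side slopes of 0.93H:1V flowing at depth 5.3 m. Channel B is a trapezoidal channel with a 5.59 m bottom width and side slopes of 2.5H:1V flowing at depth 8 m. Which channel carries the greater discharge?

Channel A: With bottom width b = 3.35 m and side slope z = 0.93: A = (b + zy)y = (3.35 + 0.93×5.3)×5.3 = 43.88 m²; P = b + 2y√(1+z²) = 3.35 + 2×5.3×1.366 = 17.83 m. Hydraulic radius R = A/P = 43.88/17.83 = 2.462 m. Q_A = (1/0.019)·43.88·2.462^(2/3)·√0.001499 = 163 m³/s.
Channel B: With bottom width b = 5.59 m and side slope z = 2.5: A = (b + zy)y = (5.59 + 2.5×8)×8 = 204.7 m²; P = b + 2y√(1+z²) = 5.59 + 2×8×2.693 = 48.67 m. Hydraulic radius R = A/P = 204.7/48.67 = 4.206 m. Q_B = (1/0.019)·204.7·4.206^(2/3)·√0.001499 = 1087 m³/s.
Q_A = 163 m³/s vs Q_B = 1087 m³/s, so channel B carries more.

channel B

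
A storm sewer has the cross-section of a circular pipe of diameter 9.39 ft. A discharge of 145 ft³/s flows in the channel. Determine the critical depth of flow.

y_c = 2.86 ft

At critical depth, Q² T / (g A³) = 1, i.e. A³/T = Q²/g = 145²/32.2 = 653.
At y = 2.49 ft: A³/T = 383.9 — short.
At y = 3.55 ft: A³/T = 1514 — over.
At y = 2.86 ft: A³/T = 657.3 — matches.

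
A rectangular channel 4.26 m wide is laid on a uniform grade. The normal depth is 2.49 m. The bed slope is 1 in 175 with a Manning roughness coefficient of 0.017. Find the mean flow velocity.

V = 4.88 m/s

Flow area A = b·y = 4.26 × 2.49 = 10.61 m². Wetted perimeter P = b + 2y = 4.26 + 2×2.49 = 9.24 m.
Hydraulic radius R = A/P = 10.61/9.24 = 1.148 m.
From Manning's equation, V = (1/n) R^(2/3) S^(1/2) = (1/0.017) × 1.148^(2/3) × 0.005714^(1/2) = 4.88 m/s.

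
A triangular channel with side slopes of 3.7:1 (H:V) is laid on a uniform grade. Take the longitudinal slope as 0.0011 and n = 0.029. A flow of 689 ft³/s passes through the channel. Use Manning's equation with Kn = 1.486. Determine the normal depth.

y_n = 6.98 ft

Manning's equation rearranged: A R^(2/3) = nQ / (1.486·√S) = 0.029 × 689 / (1.486 × √0.0011) = 405.4.
Try y = 5.95 ft: A R^(2/3) = 264.7 — too small.
Try y = 8.31 ft: A R^(2/3) = 645 — too large.
Try y = 6.98 ft: A R^(2/3) = 405.1 — ≈ 405.4.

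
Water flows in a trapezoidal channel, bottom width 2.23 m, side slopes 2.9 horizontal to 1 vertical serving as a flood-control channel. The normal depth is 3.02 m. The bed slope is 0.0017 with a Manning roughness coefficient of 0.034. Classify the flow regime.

With bottom width b = 2.23 m and side slope z = 2.9: A = (b + zy)y = (2.23 + 2.9×3.02)×3.02 = 33.18 m²; P = b + 2y√(1+z²) = 2.23 + 2×3.02×3.068 = 20.76 m.
Hydraulic radius R = A/P = 33.18/20.76 = 1.599 m.
V = (1/n) R^(2/3) √S = (1/0.034) × 1.599^(2/3) × √0.0017 = 1.658 m/s. Hydraulic depth D_h = A/T = 33.18/19.75 = 1.681 m.
Froude number Fr = V/√(g·D_h) = 1.658/√(9.81×1.681) = 0.408, which is less than 1, so the flow is subcritical.

subcritical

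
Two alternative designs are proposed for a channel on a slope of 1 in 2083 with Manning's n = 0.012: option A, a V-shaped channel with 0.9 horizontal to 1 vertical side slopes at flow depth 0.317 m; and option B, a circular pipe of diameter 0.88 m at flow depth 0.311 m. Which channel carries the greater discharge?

Channel A: For a triangular section with side slope z = 0.9: A = zy² = 0.9×0.317² = 0.09044 m²; P = 2y√(1+z²) = 2×0.317×1.345 = 0.853 m. Hydraulic radius R = A/P = 0.09044/0.853 = 0.106 m. Q_A = (1/0.012)·0.09044·0.106^(2/3)·√0.0004801 = 0.03699 m³/s.
Channel B: For a circular section of diameter D = 0.88 m at depth y = 0.311 m, the central angle is θ = 2 arccos(1 − 2y/D) = 2.546 rad. Then A = (D²/8)(θ − sin θ) = 0.1922 m² and P = Dθ/2 = 1.12 m. Hydraulic radius R = A/P = 0.1922/1.12 = 0.1716 m. Q_B = (1/0.012)·0.1922·0.1716^(2/3)·√0.0004801 = 0.1084 m³/s.
Q_A = 0.03699 m³/s vs Q_B = 0.1084 m³/s, so channel B carries more.

channel B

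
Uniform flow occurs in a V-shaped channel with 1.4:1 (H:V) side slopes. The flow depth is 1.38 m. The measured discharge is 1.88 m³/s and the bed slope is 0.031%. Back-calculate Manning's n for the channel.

For a triangular section with side slope z = 1.4: A = zy² = 1.4×1.38² = 2.666 m²; P = 2y√(1+z²) = 2×1.38×1.72 = 4.748 m.
Hydraulic radius R = A/P = 2.666/4.748 = 0.5615 m.
Rearranging Manning's equation: n = (1/Q) A R^(2/3) S^(1/2) = (1/1.88) × 2.666 × 0.5615^(2/3) × √0.00031 = 0.017.

n = 0.017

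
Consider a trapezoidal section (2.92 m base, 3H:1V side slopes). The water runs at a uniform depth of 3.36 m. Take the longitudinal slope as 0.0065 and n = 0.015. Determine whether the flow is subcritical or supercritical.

supercritical

With bottom width b = 2.92 m and side slope z = 3: A = (b + zy)y = (2.92 + 3×3.36)×3.36 = 43.68 m²; P = b + 2y√(1+z²) = 2.92 + 2×3.36×3.162 = 24.17 m.
Hydraulic radius R = A/P = 43.68/24.17 = 1.807 m.
V = (1/n) R^(2/3) √S = (1/0.015) × 1.807^(2/3) × √0.0065 = 7.974 m/s. Hydraulic depth D_h = A/T = 43.68/23.08 = 1.893 m.
Froude number Fr = V/√(g·D_h) = 7.974/√(9.81×1.893) = 1.85, which is greater than 1, so the flow is supercritical.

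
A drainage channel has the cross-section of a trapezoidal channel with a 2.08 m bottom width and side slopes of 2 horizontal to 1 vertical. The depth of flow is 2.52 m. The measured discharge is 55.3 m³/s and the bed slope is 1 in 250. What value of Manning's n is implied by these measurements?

With bottom width b = 2.08 m and side slope z = 2: A = (b + zy)y = (2.08 + 2×2.52)×2.52 = 17.94 m²; P = b + 2y√(1+z²) = 2.08 + 2×2.52×2.236 = 13.35 m.
Hydraulic radius R = A/P = 17.94/13.35 = 1.344 m.
Rearranging Manning's equation: n = (1/Q) A R^(2/3) S^(1/2) = (1/55.3) × 17.94 × 1.344^(2/3) × √0.004 = 0.025.

n = 0.025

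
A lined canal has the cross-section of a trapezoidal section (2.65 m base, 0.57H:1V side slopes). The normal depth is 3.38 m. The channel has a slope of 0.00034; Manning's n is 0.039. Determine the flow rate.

Q = 9.51 m³/s

With bottom width b = 2.65 m and side slope z = 0.57: A = (b + zy)y = (2.65 + 0.57×3.38)×3.38 = 15.47 m²; P = b + 2y√(1+z²) = 2.65 + 2×3.38×1.151 = 10.43 m.
Hydraulic radius R = A/P = 15.47/10.43 = 1.483 m.
Manning's equation: Q = (1/n) A R^(2/3) S^(1/2) = (1/0.039) × 15.47 × 1.483^(2/3) × 0.00034^(1/2) = 9.51 m³/s.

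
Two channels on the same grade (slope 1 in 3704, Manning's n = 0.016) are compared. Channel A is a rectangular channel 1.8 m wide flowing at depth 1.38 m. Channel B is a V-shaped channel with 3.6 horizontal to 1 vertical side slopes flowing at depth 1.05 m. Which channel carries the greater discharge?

channel B

Channel A: Flow area A = b·y = 1.8 × 1.38 = 2.484 m². Wetted perimeter P = b + 2y = 1.8 + 2×1.38 = 4.56 m. Hydraulic radius R = A/P = 2.484/4.56 = 0.5447 m. Q_A = (1/0.016)·2.484·0.5447^(2/3)·√0.00027 = 1.701 m³/s.
Channel B: For a triangular section with side slope z = 3.6: A = zy² = 3.6×1.05² = 3.969 m²; P = 2y√(1+z²) = 2×1.05×3.736 = 7.846 m. Hydraulic radius R = A/P = 3.969/7.846 = 0.5058 m. Q_B = (1/0.016)·3.969·0.5058^(2/3)·√0.00027 = 2.588 m³/s.
Q_A = 1.701 m³/s vs Q_B = 2.588 m³/s, so channel B carries more.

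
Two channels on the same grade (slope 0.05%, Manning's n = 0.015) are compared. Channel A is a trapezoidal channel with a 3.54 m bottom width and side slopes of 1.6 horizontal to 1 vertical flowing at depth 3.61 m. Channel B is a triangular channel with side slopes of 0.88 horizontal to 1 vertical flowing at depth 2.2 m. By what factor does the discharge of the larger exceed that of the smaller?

Channel A: With bottom width b = 3.54 m and side slope z = 1.6: A = (b + zy)y = (3.54 + 1.6×3.61)×3.61 = 33.63 m²; P = b + 2y√(1+z²) = 3.54 + 2×3.61×1.887 = 17.16 m. Hydraulic radius R = A/P = 33.63/17.16 = 1.96 m. Q_A = (1/0.015)·33.63·1.96^(2/3)·√0.0005 = 78.51 m³/s.
Channel B: For a triangular section with side slope z = 0.88: A = zy² = 0.88×2.2² = 4.259 m²; P = 2y√(1+z²) = 2×2.2×1.332 = 5.861 m. Hydraulic radius R = A/P = 4.259/5.861 = 0.7267 m. Q_B = (1/0.015)·4.259·0.7267^(2/3)·√0.0005 = 5.132 m³/s.
The larger discharge is 78.51 m³/s and the smaller is 5.132 m³/s; the ratio is 15.3.

15.3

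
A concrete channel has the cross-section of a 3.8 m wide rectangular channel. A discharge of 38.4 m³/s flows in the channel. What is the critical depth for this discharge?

y_c = 2.18 m

For a rectangular channel, critical depth y_c = (q²/g)^(1/3) where q = Q/b = 38.4/3.8 = 10.11 m²/s.
So y_c = (10.11²/9.81)^(1/3) = 2.18 m.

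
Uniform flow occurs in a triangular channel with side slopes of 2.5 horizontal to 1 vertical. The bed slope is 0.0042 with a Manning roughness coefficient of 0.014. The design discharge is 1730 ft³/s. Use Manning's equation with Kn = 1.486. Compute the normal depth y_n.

Manning's equation rearranged: A R^(2/3) = nQ / (1.486·√S) = 0.014 × 1730 / (1.486 × √0.0042) = 251.5.
Try y = 4.97 ft: A R^(2/3) = 107.8 — short.
Try y = 8.17 ft: A R^(2/3) = 405.8 — over.
Try y = 6.83 ft: A R^(2/3) = 251.7 — close enough.

y_n = 6.83 ft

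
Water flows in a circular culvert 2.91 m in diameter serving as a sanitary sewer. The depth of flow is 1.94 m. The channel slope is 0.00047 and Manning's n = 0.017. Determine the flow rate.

Q = 5.38 m³/s

For a circular section of diameter D = 2.91 m at depth y = 1.94 m, the central angle is θ = 2 arccos(1 − 2y/D) = 3.821 rad. Then A = (D²/8)(θ − sin θ) = 4.71 m² and P = Dθ/2 = 5.56 m.
Hydraulic radius R = A/P = 4.71/5.56 = 0.8472 m.
Manning's equation: Q = (1/n) A R^(2/3) S^(1/2) = (1/0.017) × 4.71 × 0.8472^(2/3) × 0.00047^(1/2) = 5.38 m³/s.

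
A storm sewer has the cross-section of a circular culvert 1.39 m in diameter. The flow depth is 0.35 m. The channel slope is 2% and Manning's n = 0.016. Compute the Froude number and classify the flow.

supercritical

For a circular section of diameter D = 1.39 m at depth y = 0.35 m, the central angle is θ = 2 arccos(1 − 2y/D) = 2.103 rad. Then A = (D²/8)(θ − sin θ) = 0.2997 m² and P = Dθ/2 = 1.461 m.
Hydraulic radius R = A/P = 0.2997/1.461 = 0.2051 m.
V = (1/n) R^(2/3) √S = (1/0.016) × 0.2051^(2/3) × √0.02 = 3.074 m/s. Hydraulic depth D_h = A/T = 0.2997/1.207 = 0.2484 m.
Froude number Fr = V/√(g·D_h) = 3.074/√(9.81×0.2484) = 1.97, which is greater than 1, so the flow is supercritical.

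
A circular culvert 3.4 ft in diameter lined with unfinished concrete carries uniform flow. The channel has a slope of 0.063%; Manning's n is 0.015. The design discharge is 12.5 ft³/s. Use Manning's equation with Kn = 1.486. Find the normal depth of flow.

y_n = 1.93 ft

Manning's equation rearranged: A R^(2/3) = nQ / (1.486·√S) = 0.015 × 12.5 / (1.486 × √0.00063) = 5.027.
At y = 1.36 ft: A R^(2/3) = 2.745 — too small.
At y = 2.3 ft: A R^(2/3) = 6.516 — too large.
At y = 1.93 ft: A R^(2/3) = 5.02 — ≈ 5.027.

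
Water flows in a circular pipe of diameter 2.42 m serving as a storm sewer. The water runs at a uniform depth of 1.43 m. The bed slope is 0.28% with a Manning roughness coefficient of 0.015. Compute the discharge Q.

For a circular section of diameter D = 2.42 m at depth y = 1.43 m, the central angle is θ = 2 arccos(1 − 2y/D) = 3.507 rad. Then A = (D²/8)(θ − sin θ) = 2.829 m² and P = Dθ/2 = 4.244 m.
Hydraulic radius R = A/P = 2.829/4.244 = 0.6667 m.
Manning's equation: Q = (1/n) A R^(2/3) S^(1/2) = (1/0.015) × 2.829 × 0.6667^(2/3) × 0.0028^(1/2) = 7.62 m³/s.

Q = 7.62 m³/s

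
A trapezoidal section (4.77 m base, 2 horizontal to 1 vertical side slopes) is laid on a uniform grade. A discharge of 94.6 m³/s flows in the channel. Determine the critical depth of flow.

At critical depth, Q² T / (g A³) = 1, i.e. A³/T = Q²/g = 94.6²/9.81 = 912.2.
Trying y = 2.73 m: A³/T = 1388 — over.
Trying y = 2.08 m: A³/T = 489.6 — short.
Trying y = 2.45 m: A³/T = 912.7 — ≈ 912.2.

y_c = 2.45 m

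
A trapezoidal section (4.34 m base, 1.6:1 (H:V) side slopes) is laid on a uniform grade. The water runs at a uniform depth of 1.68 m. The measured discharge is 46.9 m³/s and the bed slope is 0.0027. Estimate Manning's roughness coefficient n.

n = 0.014

With bottom width b = 4.34 m and side slope z = 1.6: A = (b + zy)y = (4.34 + 1.6×1.68)×1.68 = 11.81 m²; P = b + 2y√(1+z²) = 4.34 + 2×1.68×1.887 = 10.68 m.
Hydraulic radius R = A/P = 11.81/10.68 = 1.106 m.
Rearranging Manning's equation: n = (1/Q) A R^(2/3) S^(1/2) = (1/46.9) × 11.81 × 1.106^(2/3) × √0.0027 = 0.014.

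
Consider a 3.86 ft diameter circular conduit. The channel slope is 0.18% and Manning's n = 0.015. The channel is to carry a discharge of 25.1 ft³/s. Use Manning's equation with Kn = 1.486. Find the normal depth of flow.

y_n = 1.98 ft

Manning's equation rearranged: A R^(2/3) = nQ / (1.486·√S) = 0.015 × 25.1 / (1.486 × √0.0018) = 5.972.
Try y = 2.52 ft: A R^(2/3) = 8.698 — high.
Try y = 1.64 ft: A R^(2/3) = 4.296 — low.
Try y = 1.98 ft: A R^(2/3) = 5.966 — ≈ 5.972.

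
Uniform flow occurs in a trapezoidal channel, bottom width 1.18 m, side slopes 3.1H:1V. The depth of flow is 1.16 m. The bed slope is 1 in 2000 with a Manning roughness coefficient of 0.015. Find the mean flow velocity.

V = 1.1 m/s

With bottom width b = 1.18 m and side slope z = 3.1: A = (b + zy)y = (1.18 + 3.1×1.16)×1.16 = 5.54 m²; P = b + 2y√(1+z²) = 1.18 + 2×1.16×3.257 = 8.737 m.
Hydraulic radius R = A/P = 5.54/8.737 = 0.6341 m.
From Manning's equation, V = (1/n) R^(2/3) S^(1/2) = (1/0.015) × 0.6341^(2/3) × 0.0005^(1/2) = 1.1 m/s.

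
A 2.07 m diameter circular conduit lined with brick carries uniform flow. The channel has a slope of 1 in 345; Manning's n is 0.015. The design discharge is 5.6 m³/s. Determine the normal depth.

Manning's equation rearranged: A R^(2/3) = nQ / (1·√S) = 0.015 × 5.6 / (√0.002899) = 1.56.
At y = 0.937 m: A R^(2/3) = 0.913 — low.
At y = 1.55 m: A R^(2/3) = 1.974 — high.
At y = 1.3 m: A R^(2/3) = 1.561 — close enough.

y_n = 1.3 m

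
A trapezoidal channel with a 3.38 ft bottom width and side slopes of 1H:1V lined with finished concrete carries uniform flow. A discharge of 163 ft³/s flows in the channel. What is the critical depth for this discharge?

At critical depth, Q² T / (g A³) = 1, i.e. A³/T = Q²/g = 163²/32.2 = 825.1.
Try y = 3.53 ft: A³/T = 1390 — too large.
Try y = 2.13 ft: A³/T = 211.6 — too small.
Try y = 3.08 ft: A³/T = 825.7 — matches.

y_c = 3.08 ft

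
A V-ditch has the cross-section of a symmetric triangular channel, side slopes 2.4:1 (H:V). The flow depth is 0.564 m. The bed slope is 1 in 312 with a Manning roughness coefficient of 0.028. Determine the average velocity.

V = 0.824 m/s

For a triangular section with side slope z = 2.4: A = zy² = 2.4×0.564² = 0.7634 m²; P = 2y√(1+z²) = 2×0.564×2.6 = 2.933 m.
Hydraulic radius R = A/P = 0.7634/2.933 = 0.2603 m.
From Manning's equation, V = (1/n) R^(2/3) S^(1/2) = (1/0.028) × 0.2603^(2/3) × 0.003205^(1/2) = 0.824 m/s.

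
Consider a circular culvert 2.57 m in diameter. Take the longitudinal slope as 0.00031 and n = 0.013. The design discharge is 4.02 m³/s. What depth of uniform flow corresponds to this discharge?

y_n = 1.69 m

Manning's equation rearranged: A R^(2/3) = nQ / (1·√S) = 0.013 × 4.02 / (√0.00031) = 2.968.
At y = 2.15 m: A R^(2/3) = 3.931 — high.
At y = 1.69 m: A R^(2/3) = 2.97 — ≈ 2.968.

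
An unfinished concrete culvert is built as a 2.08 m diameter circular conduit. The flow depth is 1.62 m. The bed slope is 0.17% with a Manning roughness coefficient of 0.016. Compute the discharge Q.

Q = 5.38 m³/s

For a circular section of diameter D = 2.08 m at depth y = 1.62 m, the central angle is θ = 2 arccos(1 − 2y/D) = 4.325 rad. Then A = (D²/8)(θ − sin θ) = 2.84 m² and P = Dθ/2 = 4.498 m.
Hydraulic radius R = A/P = 2.84/4.498 = 0.6313 m.
Manning's equation: Q = (1/n) A R^(2/3) S^(1/2) = (1/0.016) × 2.84 × 0.6313^(2/3) × 0.0017^(1/2) = 5.38 m³/s.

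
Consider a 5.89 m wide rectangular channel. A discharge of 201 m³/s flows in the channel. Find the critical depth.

y_c = 4.91 m

For a rectangular channel, critical depth y_c = (q²/g)^(1/3) where q = Q/b = 201/5.89 = 34.13 m²/s.
So y_c = (34.13²/9.81)^(1/3) = 4.91 m.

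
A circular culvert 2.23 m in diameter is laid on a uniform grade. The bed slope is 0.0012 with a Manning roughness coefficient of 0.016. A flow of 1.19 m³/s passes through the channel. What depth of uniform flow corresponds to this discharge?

Manning's equation rearranged: A R^(2/3) = nQ / (1·√S) = 0.016 × 1.19 / (√0.0012) = 0.5496.
Try y = 0.486 m: A R^(2/3) = 0.2755 — too small.
Try y = 0.756 m: A R^(2/3) = 0.6549 — too large.
Try y = 0.69 m: A R^(2/3) = 0.55 — ≈ 0.5496.

y_n = 0.69 m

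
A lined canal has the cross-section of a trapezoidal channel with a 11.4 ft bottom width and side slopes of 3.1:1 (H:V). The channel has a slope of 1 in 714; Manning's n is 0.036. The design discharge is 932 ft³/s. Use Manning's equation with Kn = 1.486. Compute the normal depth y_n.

y_n = 7.07 ft

Manning's equation rearranged: A R^(2/3) = nQ / (1.486·√S) = 0.036 × 932 / (1.486 × √0.001401) = 603.3.
Trying y = 5.13 ft: A R^(2/3) = 299.4 — low.
Trying y = 8.91 ft: A R^(2/3) = 1017 — high.
Trying y = 7.07 ft: A R^(2/3) = 603.4 — matches.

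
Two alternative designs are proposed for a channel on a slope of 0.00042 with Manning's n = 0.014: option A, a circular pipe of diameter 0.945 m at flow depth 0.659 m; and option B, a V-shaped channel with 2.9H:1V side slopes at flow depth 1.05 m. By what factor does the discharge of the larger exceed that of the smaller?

8.98

Channel A: For a circular section of diameter D = 0.945 m at depth y = 0.659 m, the central angle is θ = 2 arccos(1 − 2y/D) = 3.953 rad. Then A = (D²/8)(θ − sin θ) = 0.5222 m² and P = Dθ/2 = 1.868 m. Hydraulic radius R = A/P = 0.5222/1.868 = 0.2796 m. Q_A = (1/0.014)·0.5222·0.2796^(2/3)·√0.00042 = 0.3269 m³/s.
Channel B: For a triangular section with side slope z = 2.9: A = zy² = 2.9×1.05² = 3.197 m²; P = 2y√(1+z²) = 2×1.05×3.068 = 6.442 m. Hydraulic radius R = A/P = 3.197/6.442 = 0.4963 m. Q_B = (1/0.014)·3.197·0.4963^(2/3)·√0.00042 = 2.934 m³/s.
The larger discharge is 2.934 m³/s and the smaller is 0.3269 m³/s; the ratio is 8.98.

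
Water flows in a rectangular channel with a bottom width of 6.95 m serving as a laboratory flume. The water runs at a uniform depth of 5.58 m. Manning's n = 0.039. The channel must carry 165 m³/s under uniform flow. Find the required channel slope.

S = 0.00998

Flow area A = b·y = 6.95 × 5.58 = 38.78 m². Wetted perimeter P = b + 2y = 6.95 + 2×5.58 = 18.11 m.
Hydraulic radius R = A/P = 38.78/18.11 = 2.141 m.
From Manning's equation, S = [nQ / (1 A R^(2/3))]² = [0.039 × 165 / (1 × 38.78 × 2.141^(2/3))]² = 0.00998.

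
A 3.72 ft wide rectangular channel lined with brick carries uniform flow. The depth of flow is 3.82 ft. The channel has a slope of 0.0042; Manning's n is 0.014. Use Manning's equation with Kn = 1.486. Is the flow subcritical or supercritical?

Flow area A = b·y = 3.72 × 3.82 = 14.21 ft². Wetted perimeter P = b + 2y = 3.72 + 2×3.82 = 11.36 ft.
Hydraulic radius R = A/P = 14.21/11.36 = 1.251 ft.
V = (1.486/n) R^(2/3) √S = (1.486/0.014) × 1.251^(2/3) × √0.0042 = 7.986 ft/s. Hydraulic depth D_h = A/T = 14.21/3.72 = 3.82 ft.
Froude number Fr = V/√(g·D_h) = 7.986/√(32.2×3.82) = 0.72, which is less than 1, so the flow is subcritical.

subcritical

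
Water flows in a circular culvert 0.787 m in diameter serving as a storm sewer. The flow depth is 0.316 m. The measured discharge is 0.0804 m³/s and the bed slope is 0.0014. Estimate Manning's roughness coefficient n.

For a circular section of diameter D = 0.787 m at depth y = 0.316 m, the central angle is θ = 2 arccos(1 − 2y/D) = 2.745 rad. Then A = (D²/8)(θ − sin θ) = 0.1826 m² and P = Dθ/2 = 1.08 m.
Hydraulic radius R = A/P = 0.1826/1.08 = 0.1691 m.
Rearranging Manning's equation: n = (1/Q) A R^(2/3) S^(1/2) = (1/0.0804) × 0.1826 × 0.1691^(2/3) × √0.0014 = 0.026.

n = 0.026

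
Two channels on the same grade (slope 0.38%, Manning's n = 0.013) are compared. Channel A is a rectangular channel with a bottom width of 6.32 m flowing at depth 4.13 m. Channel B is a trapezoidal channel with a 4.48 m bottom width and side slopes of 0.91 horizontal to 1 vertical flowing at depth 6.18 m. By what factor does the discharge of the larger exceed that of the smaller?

3.33

Channel A: Flow area A = b·y = 6.32 × 4.13 = 26.1 m². Wetted perimeter P = b + 2y = 6.32 + 2×4.13 = 14.58 m. Hydraulic radius R = A/P = 26.1/14.58 = 1.79 m. Q_A = (1/0.013)·26.1·1.79^(2/3)·√0.0038 = 182.5 m³/s.
Channel B: With bottom width b = 4.48 m and side slope z = 0.91: A = (b + zy)y = (4.48 + 0.91×6.18)×6.18 = 62.44 m²; P = b + 2y√(1+z²) = 4.48 + 2×6.18×1.352 = 21.19 m. Hydraulic radius R = A/P = 62.44/21.19 = 2.947 m. Q_B = (1/0.013)·62.44·2.947^(2/3)·√0.0038 = 608.5 m³/s.
The larger discharge is 608.5 m³/s and the smaller is 182.5 m³/s; the ratio is 3.33.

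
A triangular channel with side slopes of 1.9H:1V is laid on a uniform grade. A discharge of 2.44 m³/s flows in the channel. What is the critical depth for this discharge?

At critical depth, Q² T / (g A³) = 1, i.e. A³/T = Q²/g = 2.44²/9.81 = 0.6069.
Try y = 0.963 m: A³/T = 1.495 — high.
Try y = 0.696 m: A³/T = 0.2948 — low.
Try y = 0.804 m: A³/T = 0.6064 — ≈ 0.6069.

y_c = 0.804 m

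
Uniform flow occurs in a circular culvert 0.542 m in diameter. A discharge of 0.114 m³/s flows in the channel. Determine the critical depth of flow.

y_c = 0.222 m

At critical depth, Q² T / (g A³) = 1, i.e. A³/T = Q²/g = 0.114²/9.81 = 0.001325.
Try y = 0.255 m: A³/T = 0.002245 — high.
Try y = 0.161 m: A³/T = 0.0003822 — low.
Try y = 0.222 m: A³/T = 0.00132 — matches.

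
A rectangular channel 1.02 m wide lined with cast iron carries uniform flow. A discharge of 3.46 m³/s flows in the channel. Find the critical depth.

For a rectangular channel, critical depth y_c = (q²/g)^(1/3) where q = Q/b = 3.46/1.02 = 3.392 m²/s.
So y_c = (3.392²/9.81)^(1/3) = 1.05 m.

y_c = 1.05 m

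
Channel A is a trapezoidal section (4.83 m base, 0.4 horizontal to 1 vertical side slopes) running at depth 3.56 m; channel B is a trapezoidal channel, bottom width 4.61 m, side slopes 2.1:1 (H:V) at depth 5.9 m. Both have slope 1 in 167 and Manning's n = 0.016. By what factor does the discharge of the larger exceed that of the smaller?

6.56

Channel A: With bottom width b = 4.83 m and side slope z = 0.4: A = (b + zy)y = (4.83 + 0.4×3.56)×3.56 = 22.26 m²; P = b + 2y√(1+z²) = 4.83 + 2×3.56×1.077 = 12.5 m. Hydraulic radius R = A/P = 22.26/12.5 = 1.781 m. Q_A = (1/0.016)·22.26·1.781^(2/3)·√0.005988 = 158.2 m³/s.
Channel B: With bottom width b = 4.61 m and side slope z = 2.1: A = (b + zy)y = (4.61 + 2.1×5.9)×5.9 = 100.3 m²; P = b + 2y√(1+z²) = 4.61 + 2×5.9×2.326 = 32.06 m. Hydraulic radius R = A/P = 100.3/32.06 = 3.129 m. Q_B = (1/0.016)·100.3·3.129^(2/3)·√0.005988 = 1038 m³/s.
The larger discharge is 1038 m³/s and the smaller is 158.2 m³/s; the ratio is 6.56.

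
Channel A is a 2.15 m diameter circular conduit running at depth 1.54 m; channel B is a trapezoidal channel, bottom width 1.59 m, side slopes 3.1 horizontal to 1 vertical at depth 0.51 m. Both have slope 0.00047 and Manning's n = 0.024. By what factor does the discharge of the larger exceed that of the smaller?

Channel A: For a circular section of diameter D = 2.15 m at depth y = 1.54 m, the central angle is θ = 2 arccos(1 − 2y/D) = 4.036 rad. Then A = (D²/8)(θ − sin θ) = 2.783 m² and P = Dθ/2 = 4.339 m. Hydraulic radius R = A/P = 2.783/4.339 = 0.6414 m. Q_A = (1/0.024)·2.783·0.6414^(2/3)·√0.00047 = 1.87 m³/s.
Channel B: With bottom width b = 1.59 m and side slope z = 3.1: A = (b + zy)y = (1.59 + 3.1×0.51)×0.51 = 1.617 m²; P = b + 2y√(1+z²) = 1.59 + 2×0.51×3.257 = 4.912 m. Hydraulic radius R = A/P = 1.617/4.912 = 0.3292 m. Q_B = (1/0.024)·1.617·0.3292^(2/3)·√0.00047 = 0.6965 m³/s.
The larger discharge is 1.87 m³/s and the smaller is 0.6965 m³/s; the ratio is 2.68.

2.68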